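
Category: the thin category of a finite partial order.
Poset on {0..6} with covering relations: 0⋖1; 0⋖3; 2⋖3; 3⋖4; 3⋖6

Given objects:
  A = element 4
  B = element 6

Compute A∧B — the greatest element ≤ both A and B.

Lower bounds of A=4 and B=6: {0,2,3}
  0 <= 3
  2 <= 3
  3 <= 3
glb = 3

Answer: A∧B = 3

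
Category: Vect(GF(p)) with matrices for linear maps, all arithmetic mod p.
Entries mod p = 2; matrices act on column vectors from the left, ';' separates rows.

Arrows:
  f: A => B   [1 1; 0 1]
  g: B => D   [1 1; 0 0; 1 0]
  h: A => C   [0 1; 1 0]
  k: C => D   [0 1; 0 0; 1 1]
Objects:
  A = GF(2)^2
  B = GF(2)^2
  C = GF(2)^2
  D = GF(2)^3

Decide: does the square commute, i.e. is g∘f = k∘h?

Along f;g (path 1):
  e0=⟨1,0⟩ f=>⟨1,0⟩ g=>⟨1,0,1⟩
  e1=⟨0,1⟩ f=>⟨1,1⟩ g=>⟨0,0,1⟩
  composite₁ = [1 0; 0 0; 1 1]
Along h;k (path 2):
  e0=⟨1,0⟩ h=>⟨0,1⟩ k=>⟨1,0,1⟩
  e1=⟨0,1⟩ h=>⟨1,0⟩ k=>⟨0,0,1⟩
  composite₂ = [1 0; 0 0; 1 1]
Equal? YES — commutes

Answer: COMMUTES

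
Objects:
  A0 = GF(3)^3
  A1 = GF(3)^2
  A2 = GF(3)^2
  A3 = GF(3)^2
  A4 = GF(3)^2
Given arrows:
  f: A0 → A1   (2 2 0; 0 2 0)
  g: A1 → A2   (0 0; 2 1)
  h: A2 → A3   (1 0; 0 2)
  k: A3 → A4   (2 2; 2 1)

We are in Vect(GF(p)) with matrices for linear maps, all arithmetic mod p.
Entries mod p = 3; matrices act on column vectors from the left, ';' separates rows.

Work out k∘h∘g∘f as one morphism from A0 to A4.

  e0=(1,0,0) f→(2,0) g→(0,1) h→(0,2) k→(1,2)
  e1=(0,1,0) f→(2,2) g→(0,0) h→(0,0) k→(0,0)
  e2=(0,0,1) f→(0,0) g→(0,0) h→(0,0) k→(0,0)
result: (1 0 0; 2 0 0)

Answer: (1 0 0; 2 0 0)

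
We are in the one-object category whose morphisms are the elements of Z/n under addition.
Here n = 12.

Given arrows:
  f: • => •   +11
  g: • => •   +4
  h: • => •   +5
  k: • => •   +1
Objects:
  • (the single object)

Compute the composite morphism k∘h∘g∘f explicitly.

Answer: +9

Trace:
  0 +11≡11 +4≡3 +5≡8 +1≡9  (mod 12)
⟦path⟧: +9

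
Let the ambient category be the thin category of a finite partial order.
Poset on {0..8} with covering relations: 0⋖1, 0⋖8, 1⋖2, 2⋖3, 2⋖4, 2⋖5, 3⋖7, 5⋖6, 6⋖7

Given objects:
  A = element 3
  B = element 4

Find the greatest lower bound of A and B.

Answer: A∧B = 2

Work:
Common predecessors of 3,4: {0,1,2}
  0 <= 2
  1 <= 2
  2 <= 2
glb = 2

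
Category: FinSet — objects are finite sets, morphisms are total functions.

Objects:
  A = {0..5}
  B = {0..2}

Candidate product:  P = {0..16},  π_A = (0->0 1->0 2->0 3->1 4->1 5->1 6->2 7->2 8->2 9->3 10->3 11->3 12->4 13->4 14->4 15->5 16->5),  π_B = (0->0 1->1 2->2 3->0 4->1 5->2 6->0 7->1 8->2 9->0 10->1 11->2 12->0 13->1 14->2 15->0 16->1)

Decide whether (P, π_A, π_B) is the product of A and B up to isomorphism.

Answer: NOT A VALID PRODUCT — |P|=17 ≠ |A|·|B|=18

Derivation:
|A|·|B| = 6·3 = 18;  |P| = 17
  → cardinalities differ; no bijection possible.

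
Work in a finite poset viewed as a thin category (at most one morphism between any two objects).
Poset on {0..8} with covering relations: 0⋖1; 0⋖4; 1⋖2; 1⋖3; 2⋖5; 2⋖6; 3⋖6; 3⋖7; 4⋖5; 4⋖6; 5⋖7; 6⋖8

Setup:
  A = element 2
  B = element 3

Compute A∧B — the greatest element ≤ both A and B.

Answer: A∧B = 1

Derivation:
Lower bounds of A=2 and B=3: {0,1}
  0 ≤ 1
  1 ≤ 1
glb = 1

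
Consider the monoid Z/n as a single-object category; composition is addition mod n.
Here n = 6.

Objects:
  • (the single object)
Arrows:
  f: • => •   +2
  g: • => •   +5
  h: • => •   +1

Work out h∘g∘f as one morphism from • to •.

Answer: +2

Derivation:
  0 +2≡2 +5≡1 +1≡2  (mod 6)
result: +2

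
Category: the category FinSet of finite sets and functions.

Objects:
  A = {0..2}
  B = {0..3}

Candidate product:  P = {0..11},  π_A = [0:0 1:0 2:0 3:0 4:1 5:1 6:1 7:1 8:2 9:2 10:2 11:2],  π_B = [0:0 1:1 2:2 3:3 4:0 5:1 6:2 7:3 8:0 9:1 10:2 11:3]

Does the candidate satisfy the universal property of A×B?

|A|·|B| = 3·4 = 12;  |P| = 12
Check the pairing map k ↦ (π_A(k), π_B(k)):
  0 : (0,0)
  1 : (0,1)
  2 : (0,2)
  3 : (0,3)
  4 : (1,0)
  5 : (1,1)
  6 : (1,2)
  7 : (1,3)
  8 : (2,0)
  9 : (2,1)
  10 : (2,2)
  11 : (2,3)
distinct pairs in image: 12 / 12 needed
  → bijection onto A×B; projections well-typed.

Answer: VALID PRODUCT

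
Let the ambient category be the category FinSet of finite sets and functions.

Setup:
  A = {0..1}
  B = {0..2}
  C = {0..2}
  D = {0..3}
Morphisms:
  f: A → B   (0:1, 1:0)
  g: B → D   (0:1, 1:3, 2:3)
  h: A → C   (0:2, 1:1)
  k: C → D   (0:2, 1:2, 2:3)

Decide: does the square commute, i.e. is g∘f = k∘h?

Answer: DOES NOT COMMUTE

Work:
Path 1 = f;g:
  0 f→1 g→3
  1 f→0 g→1
  composite₁ = (0:3, 1:1)
Path 2 = h;k:
  0 h→2 k→3
  1 h→1 k→2
  composite₂ = (0:3, 1:2)
Equal? differ; not commutative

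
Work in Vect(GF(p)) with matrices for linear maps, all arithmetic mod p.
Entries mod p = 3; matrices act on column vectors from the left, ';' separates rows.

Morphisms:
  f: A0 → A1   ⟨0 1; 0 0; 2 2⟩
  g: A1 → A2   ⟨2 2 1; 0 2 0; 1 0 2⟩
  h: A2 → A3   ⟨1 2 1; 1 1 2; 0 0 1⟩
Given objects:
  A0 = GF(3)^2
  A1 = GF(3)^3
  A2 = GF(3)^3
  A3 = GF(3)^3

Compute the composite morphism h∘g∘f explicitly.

  e0=⟨1,0⟩ f→⟨0,0,2⟩ g→⟨2,0,1⟩ h→⟨0,1,1⟩
  e1=⟨0,1⟩ f→⟨1,0,2⟩ g→⟨1,0,2⟩ h→⟨0,2,2⟩
composite: ⟨0 0; 1 2; 1 2⟩

Answer: ⟨0 0; 1 2; 1 2⟩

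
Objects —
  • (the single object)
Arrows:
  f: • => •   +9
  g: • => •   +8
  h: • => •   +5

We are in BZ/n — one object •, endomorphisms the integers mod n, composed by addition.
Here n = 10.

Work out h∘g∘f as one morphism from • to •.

  0 +9≡9 +8≡7 +5≡2  (mod 10)
result: +2

Answer: +2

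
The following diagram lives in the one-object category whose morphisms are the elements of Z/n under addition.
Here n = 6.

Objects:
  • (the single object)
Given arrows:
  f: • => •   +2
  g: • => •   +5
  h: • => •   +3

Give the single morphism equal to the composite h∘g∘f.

Answer: +4

Work:
  0 +2≡2 +5≡1 +3≡4  (mod 6)
result: +4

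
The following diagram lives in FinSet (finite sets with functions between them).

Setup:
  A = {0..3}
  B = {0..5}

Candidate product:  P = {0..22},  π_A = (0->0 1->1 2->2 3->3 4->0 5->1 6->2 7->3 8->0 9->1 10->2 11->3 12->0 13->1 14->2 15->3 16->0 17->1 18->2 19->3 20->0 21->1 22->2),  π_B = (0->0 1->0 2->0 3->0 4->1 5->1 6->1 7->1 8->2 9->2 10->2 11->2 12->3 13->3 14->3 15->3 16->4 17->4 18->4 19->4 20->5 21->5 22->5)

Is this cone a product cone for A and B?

|A|·|B| = 4·6 = 24;  |P| = 23
  → cardinalities differ; no bijection possible.

Answer: NOT A VALID PRODUCT — |P|=23 ≠ |A|·|B|=24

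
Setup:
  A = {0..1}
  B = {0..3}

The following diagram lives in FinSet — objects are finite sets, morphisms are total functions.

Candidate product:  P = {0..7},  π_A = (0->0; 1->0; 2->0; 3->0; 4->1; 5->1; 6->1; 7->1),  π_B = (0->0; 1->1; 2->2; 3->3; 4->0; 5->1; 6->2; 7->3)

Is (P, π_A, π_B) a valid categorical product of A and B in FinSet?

Answer: VALID PRODUCT

Derivation:
|A|·|B| = 2·4 = 8;  |P| = 8
Check the pairing map k ↦ (π_A(k), π_B(k)):
  0 -> (0,0)
  1 -> (0,1)
  2 -> (0,2)
  3 -> (0,3)
  4 -> (1,0)
  5 -> (1,1)
  6 -> (1,2)
  7 -> (1,3)
distinct pairs in image: 8 / 8 needed
  → bijection onto A×B; projections well-typed.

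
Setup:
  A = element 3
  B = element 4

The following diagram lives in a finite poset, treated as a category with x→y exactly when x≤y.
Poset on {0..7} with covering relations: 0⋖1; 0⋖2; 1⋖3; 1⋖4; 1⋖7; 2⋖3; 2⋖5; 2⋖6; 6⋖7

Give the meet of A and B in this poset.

Answer: A∧B = 1

Derivation:
Lower bounds of A=3 and B=4: {0,1}
  0 <= 1
  1 <= 1
glb = 1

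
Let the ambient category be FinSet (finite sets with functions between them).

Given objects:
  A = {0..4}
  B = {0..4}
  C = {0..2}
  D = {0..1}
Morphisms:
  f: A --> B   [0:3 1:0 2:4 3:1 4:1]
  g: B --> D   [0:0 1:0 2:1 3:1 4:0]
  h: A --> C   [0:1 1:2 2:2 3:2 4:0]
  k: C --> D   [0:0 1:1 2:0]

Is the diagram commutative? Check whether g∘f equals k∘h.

Answer: COMMUTES

Derivation:
1) trace f;g:
  0 f-->3 g-->1
  1 f-->0 g-->0
  2 f-->4 g-->0
  3 f-->1 g-->0
  4 f-->1 g-->0
  result₁ = [0:1 1:0 2:0 3:0 4:0]
2) trace h;k:
  0 h-->1 k-->1
  1 h-->2 k-->0
  2 h-->2 k-->0
  3 h-->2 k-->0
  4 h-->0 k-->0
  result₂ = [0:1 1:0 2:0 3:0 4:0]
Equal? equal; square commutes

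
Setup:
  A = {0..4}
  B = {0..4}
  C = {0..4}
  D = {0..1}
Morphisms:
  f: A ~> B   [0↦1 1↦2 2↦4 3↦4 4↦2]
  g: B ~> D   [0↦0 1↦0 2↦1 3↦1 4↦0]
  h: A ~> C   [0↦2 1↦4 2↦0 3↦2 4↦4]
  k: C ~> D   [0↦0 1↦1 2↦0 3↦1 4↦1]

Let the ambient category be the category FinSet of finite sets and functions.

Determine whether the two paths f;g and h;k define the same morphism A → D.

1) trace f;g:
  0 f~>1 g~>0
  1 f~>2 g~>1
  2 f~>4 g~>0
  3 f~>4 g~>0
  4 f~>2 g~>1
  ⟦path⟧₁ = [0↦0 1↦1 2↦0 3↦0 4↦1]
2) trace h;k:
  0 h~>2 k~>0
  1 h~>4 k~>1
  2 h~>0 k~>0
  3 h~>2 k~>0
  4 h~>4 k~>1
  ⟦path⟧₂ = [0↦0 1↦1 2↦0 3↦0 4↦1]
Equal? same morphism ✓

Answer: COMMUTES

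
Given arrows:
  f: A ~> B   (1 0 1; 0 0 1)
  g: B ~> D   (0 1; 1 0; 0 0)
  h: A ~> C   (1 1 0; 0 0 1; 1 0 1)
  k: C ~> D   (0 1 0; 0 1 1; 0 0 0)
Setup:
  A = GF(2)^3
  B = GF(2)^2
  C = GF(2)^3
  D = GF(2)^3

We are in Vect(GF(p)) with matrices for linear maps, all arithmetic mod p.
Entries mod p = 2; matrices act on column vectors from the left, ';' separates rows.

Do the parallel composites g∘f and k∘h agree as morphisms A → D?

Answer: DOES NOT COMMUTE

Derivation:
Path 1 = f;g:
  e0=⟨1,0,0⟩ f~>⟨1,0⟩ g~>⟨0,1,0⟩
  e1=⟨0,1,0⟩ f~>⟨0,0⟩ g~>⟨0,0,0⟩
  e2=⟨0,0,1⟩ f~>⟨1,1⟩ g~>⟨1,1,0⟩
  composite₁ = (0 0 1; 1 0 1; 0 0 0)
Path 2 = h;k:
  e0=⟨1,0,0⟩ h~>⟨1,0,1⟩ k~>⟨0,1,0⟩
  e1=⟨0,1,0⟩ h~>⟨1,0,0⟩ k~>⟨0,0,0⟩
  e2=⟨0,0,1⟩ h~>⟨0,1,1⟩ k~>⟨1,0,0⟩
  composite₂ = (0 0 1; 1 0 0; 0 0 0)
Equal? distinct morphisms ✗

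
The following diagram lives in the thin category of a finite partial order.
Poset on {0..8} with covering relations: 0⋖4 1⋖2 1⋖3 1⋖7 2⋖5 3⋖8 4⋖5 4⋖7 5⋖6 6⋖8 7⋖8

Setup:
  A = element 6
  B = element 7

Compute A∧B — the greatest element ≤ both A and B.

Answer: NO MEET EXISTS

Trace:
Lower bounds of A=6 and B=7: {0,1,4}
  maximal lower bounds 1 and 4 are incomparable: neither 1<=4 nor 4<=1
→ no greatest lower bound exists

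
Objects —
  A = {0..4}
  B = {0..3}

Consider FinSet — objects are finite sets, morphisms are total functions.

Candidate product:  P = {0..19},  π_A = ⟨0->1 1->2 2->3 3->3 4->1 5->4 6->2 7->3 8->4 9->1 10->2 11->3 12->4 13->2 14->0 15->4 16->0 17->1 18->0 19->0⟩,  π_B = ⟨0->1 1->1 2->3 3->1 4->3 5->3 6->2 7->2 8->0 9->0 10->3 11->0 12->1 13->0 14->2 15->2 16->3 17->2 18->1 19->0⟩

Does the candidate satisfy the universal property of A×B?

Answer: VALID PRODUCT

Trace:
|A|·|B| = 5·4 = 20;  |P| = 20
Check the pairing map k ↦ (π_A(k), π_B(k)):
  0 -> (1,1)
  1 -> (2,1)
  2 -> (3,3)
  3 -> (3,1)
  4 -> (1,3)
  5 -> (4,3)
  6 -> (2,2)
  7 -> (3,2)
  8 -> (4,0)
  9 -> (1,0)
  10 -> (2,3)
  11 -> (3,0)
  12 -> (4,1)
  13 -> (2,0)
  14 -> (0,2)
  15 -> (4,2)
  16 -> (0,3)
  17 -> (1,2)
  18 -> (0,1)
  19 -> (0,0)
distinct pairs in image: 20 / 20 needed
  → bijection onto A×B; projections well-typed.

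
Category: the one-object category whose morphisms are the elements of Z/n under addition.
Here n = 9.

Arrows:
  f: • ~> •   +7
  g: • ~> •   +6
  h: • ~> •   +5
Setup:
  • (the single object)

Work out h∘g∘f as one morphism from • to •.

Answer: +0

Derivation:
  0 +7≡7 +6≡4 +5≡0  (mod 9)
result: +0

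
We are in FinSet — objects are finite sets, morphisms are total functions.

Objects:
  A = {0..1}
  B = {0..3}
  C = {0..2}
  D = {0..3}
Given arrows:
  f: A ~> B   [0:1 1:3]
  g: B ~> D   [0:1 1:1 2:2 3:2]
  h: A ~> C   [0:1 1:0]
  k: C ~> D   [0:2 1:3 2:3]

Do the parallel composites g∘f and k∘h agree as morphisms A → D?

Answer: DOES NOT COMMUTE

Derivation:
1) trace f;g:
  0 f~>1 g~>1
  1 f~>3 g~>2
  result₁ = [0:1 1:2]
2) trace h;k:
  0 h~>1 k~>3
  1 h~>0 k~>2
  result₂ = [0:3 1:2]
Equal? distinct morphisms ✗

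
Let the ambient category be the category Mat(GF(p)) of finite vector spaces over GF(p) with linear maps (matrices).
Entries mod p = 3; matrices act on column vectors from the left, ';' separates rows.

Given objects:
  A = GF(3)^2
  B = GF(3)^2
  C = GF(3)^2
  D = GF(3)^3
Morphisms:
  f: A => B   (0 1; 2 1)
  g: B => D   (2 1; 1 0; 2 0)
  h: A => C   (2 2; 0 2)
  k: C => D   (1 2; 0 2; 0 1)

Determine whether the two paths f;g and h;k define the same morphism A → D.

Answer: COMMUTES

Trace:
1) trace f;g:
  e0=(1,0) f=>(0,2) g=>(2,0,0)
  e1=(0,1) f=>(1,1) g=>(0,1,2)
  ⟦path⟧₁ = (2 0; 0 1; 0 2)
2) trace h;k:
  e0=(1,0) h=>(2,0) k=>(2,0,0)
  e1=(0,1) h=>(2,2) k=>(0,1,2)
  ⟦path⟧₂ = (2 0; 0 1; 0 2)
Equal? equal; square commutes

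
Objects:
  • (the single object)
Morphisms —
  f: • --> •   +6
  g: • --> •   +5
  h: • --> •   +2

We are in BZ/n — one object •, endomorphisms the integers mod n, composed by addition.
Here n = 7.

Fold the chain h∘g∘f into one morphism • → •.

  0 +6≡6 +5≡4 +2≡6  (mod 7)
composite: +6

Answer: +6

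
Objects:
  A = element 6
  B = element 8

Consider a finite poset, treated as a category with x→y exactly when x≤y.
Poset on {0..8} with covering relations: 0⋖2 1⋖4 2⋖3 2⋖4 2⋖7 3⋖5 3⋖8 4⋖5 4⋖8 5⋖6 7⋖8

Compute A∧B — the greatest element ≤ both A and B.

Answer: NO MEET EXISTS

Trace:
Common predecessors of 6,8: {0,1,2,3,4}
  maximal lower bounds 3 and 4 are incomparable: neither 3⊑4 nor 4⊑3
→ no greatest lower bound exists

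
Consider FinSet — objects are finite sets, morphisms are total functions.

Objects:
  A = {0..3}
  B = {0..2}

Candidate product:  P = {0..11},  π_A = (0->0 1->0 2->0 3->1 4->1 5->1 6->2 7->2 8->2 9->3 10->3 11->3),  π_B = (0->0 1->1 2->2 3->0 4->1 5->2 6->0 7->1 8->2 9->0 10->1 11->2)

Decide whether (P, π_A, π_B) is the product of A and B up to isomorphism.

|A|·|B| = 4·3 = 12;  |P| = 12
Check the pairing map k ↦ (π_A(k), π_B(k)):
  0 -> (0,0)
  1 -> (0,1)
  2 -> (0,2)
  3 -> (1,0)
  4 -> (1,1)
  5 -> (1,2)
  6 -> (2,0)
  7 -> (2,1)
  8 -> (2,2)
  9 -> (3,0)
  10 -> (3,1)
  11 -> (3,2)
distinct pairs in image: 12 / 12 needed
  → bijection onto A×B; projections well-typed.

Answer: VALID PRODUCT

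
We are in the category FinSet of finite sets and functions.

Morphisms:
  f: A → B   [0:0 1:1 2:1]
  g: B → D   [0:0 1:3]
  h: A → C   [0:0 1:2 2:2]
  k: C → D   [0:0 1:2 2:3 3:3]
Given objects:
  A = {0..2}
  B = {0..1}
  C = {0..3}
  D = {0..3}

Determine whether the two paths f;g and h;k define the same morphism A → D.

Answer: COMMUTES

Trace:
Path 1 = f;g:
  0 f→0 g→0
  1 f→1 g→3
  2 f→1 g→3
  result₁ = [0:0 1:3 2:3]
Path 2 = h;k:
  0 h→0 k→0
  1 h→2 k→3
  2 h→2 k→3
  result₂ = [0:0 1:3 2:3]
Equal? YES — commutes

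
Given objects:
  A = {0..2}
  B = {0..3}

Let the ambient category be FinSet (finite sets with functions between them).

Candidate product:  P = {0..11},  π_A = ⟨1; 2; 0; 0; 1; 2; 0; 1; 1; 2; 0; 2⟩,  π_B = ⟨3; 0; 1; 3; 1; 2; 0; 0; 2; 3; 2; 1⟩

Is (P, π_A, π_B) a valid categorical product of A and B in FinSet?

|A|·|B| = 3·4 = 12;  |P| = 12
Check the pairing map k ↦ (π_A(k), π_B(k)):
  0 : (1,3)
  1 : (2,0)
  2 : (0,1)
  3 : (0,3)
  4 : (1,1)
  5 : (2,2)
  6 : (0,0)
  7 : (1,0)
  8 : (1,2)
  9 : (2,3)
  10 : (0,2)
  11 : (2,1)
distinct pairs in image: 12 / 12 needed
  → bijection onto A×B; projections well-typed.

Answer: VALID PRODUCT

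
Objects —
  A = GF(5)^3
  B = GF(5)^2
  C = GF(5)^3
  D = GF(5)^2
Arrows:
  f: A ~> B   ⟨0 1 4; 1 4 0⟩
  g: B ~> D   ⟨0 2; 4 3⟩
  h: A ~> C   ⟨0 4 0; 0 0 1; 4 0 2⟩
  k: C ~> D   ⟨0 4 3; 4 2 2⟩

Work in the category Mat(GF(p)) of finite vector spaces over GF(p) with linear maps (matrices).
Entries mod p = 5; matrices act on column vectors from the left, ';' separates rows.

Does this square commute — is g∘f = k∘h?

Answer: DOES NOT COMMUTE

Trace:
Along f;g (path 1):
  e0=⟨1,0,0⟩ f~>⟨0,1⟩ g~>⟨2,3⟩
  e1=⟨0,1,0⟩ f~>⟨1,4⟩ g~>⟨3,1⟩
  e2=⟨0,0,1⟩ f~>⟨4,0⟩ g~>⟨0,1⟩
  result₁ = ⟨2 3 0; 3 1 1⟩
Along h;k (path 2):
  e0=⟨1,0,0⟩ h~>⟨0,0,4⟩ k~>⟨2,3⟩
  e1=⟨0,1,0⟩ h~>⟨4,0,0⟩ k~>⟨0,1⟩
  e2=⟨0,0,1⟩ h~>⟨0,1,2⟩ k~>⟨0,1⟩
  result₂ = ⟨2 0 0; 3 1 1⟩
Equal? differ; not commutative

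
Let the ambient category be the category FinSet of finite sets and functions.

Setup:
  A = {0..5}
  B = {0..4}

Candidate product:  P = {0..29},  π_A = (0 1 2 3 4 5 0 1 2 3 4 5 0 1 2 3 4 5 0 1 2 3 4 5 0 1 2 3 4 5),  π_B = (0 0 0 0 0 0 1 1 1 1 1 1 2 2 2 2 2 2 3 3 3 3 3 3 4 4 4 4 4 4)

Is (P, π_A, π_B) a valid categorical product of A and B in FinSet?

Answer: VALID PRODUCT

Work:
|A|·|B| = 6·5 = 30;  |P| = 30
Check the pairing map k ↦ (π_A(k), π_B(k)):
  0 : (0,0)
  1 : (1,0)
  2 : (2,0)
  3 : (3,0)
  4 : (4,0)
  5 : (5,0)
  6 : (0,1)
  7 : (1,1)
  8 : (2,1)
  9 : (3,1)
  10 : (4,1)
  11 : (5,1)
  12 : (0,2)
  13 : (1,2)
  14 : (2,2)
  15 : (3,2)
  16 : (4,2)
  17 : (5,2)
  18 : (0,3)
  19 : (1,3)
  20 : (2,3)
  21 : (3,3)
  22 : (4,3)
  23 : (5,3)
  24 : (0,4)
  25 : (1,4)
  26 : (2,4)
  27 : (3,4)
  28 : (4,4)
  29 : (5,4)
distinct pairs in image: 30 / 30 needed
  → bijection onto A×B; projections well-typed.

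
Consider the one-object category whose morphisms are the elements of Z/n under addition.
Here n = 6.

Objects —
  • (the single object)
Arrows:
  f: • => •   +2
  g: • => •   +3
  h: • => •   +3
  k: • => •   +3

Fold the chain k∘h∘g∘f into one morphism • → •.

  0 +2≡2 +3≡5 +3≡2 +3≡5  (mod 6)
result: +5

Answer: +5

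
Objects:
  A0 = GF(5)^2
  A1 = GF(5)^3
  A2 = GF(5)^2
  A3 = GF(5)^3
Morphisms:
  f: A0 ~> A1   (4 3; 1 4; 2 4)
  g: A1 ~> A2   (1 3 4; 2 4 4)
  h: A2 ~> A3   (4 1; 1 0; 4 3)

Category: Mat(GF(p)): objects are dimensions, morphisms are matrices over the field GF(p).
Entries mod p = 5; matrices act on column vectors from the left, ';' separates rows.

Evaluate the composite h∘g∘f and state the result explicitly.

Answer: (0 2; 0 1; 0 3)

Trace:
  e0=⟨1,0⟩ f~>⟨4,1,2⟩ g~>⟨0,0⟩ h~>⟨0,0,0⟩
  e1=⟨0,1⟩ f~>⟨3,4,4⟩ g~>⟨1,3⟩ h~>⟨2,1,3⟩
result: (0 2; 0 1; 0 3)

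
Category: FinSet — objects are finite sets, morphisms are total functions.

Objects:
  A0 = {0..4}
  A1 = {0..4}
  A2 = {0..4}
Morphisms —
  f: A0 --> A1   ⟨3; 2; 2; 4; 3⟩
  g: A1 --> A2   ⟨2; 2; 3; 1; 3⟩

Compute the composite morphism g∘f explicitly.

  0 f-->3 g-->1
  1 f-->2 g-->3
  2 f-->2 g-->3
  3 f-->4 g-->3
  4 f-->3 g-->1
result: ⟨1; 3; 3; 3; 1⟩

Answer: ⟨1; 3; 3; 3; 1⟩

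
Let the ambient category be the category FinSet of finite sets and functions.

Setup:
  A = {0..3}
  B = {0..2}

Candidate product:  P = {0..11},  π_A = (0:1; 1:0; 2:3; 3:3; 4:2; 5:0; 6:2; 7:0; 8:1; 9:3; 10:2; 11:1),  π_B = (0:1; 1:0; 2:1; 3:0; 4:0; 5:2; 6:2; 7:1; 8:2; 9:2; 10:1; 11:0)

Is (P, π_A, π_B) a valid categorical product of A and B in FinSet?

Answer: VALID PRODUCT

Derivation:
|A|·|B| = 4·3 = 12;  |P| = 12
Check the pairing map k ↦ (π_A(k), π_B(k)):
  0 : (1,1)
  1 : (0,0)
  2 : (3,1)
  3 : (3,0)
  4 : (2,0)
  5 : (0,2)
  6 : (2,2)
  7 : (0,1)
  8 : (1,2)
  9 : (3,2)
  10 : (2,1)
  11 : (1,0)
distinct pairs in image: 12 / 12 needed
  → bijection onto A×B; projections well-typed.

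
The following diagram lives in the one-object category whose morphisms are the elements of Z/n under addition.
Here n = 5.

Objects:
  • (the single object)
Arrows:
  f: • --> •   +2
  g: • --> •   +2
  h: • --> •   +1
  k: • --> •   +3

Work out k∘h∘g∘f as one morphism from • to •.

  0 +2≡2 +2≡4 +1≡0 +3≡3  (mod 5)
result: +3

Answer: +3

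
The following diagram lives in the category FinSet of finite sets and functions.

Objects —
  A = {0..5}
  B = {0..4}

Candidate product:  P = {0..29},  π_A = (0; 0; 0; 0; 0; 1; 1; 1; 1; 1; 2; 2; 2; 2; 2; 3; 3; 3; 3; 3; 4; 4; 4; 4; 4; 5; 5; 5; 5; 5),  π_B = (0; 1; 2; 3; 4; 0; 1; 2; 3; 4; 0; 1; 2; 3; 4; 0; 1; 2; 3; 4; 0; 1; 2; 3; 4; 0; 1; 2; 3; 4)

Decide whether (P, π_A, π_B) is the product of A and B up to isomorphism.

|A|·|B| = 6·5 = 30;  |P| = 30
Check the pairing map k ↦ (π_A(k), π_B(k)):
  0 -> (0,0)
  1 -> (0,1)
  2 -> (0,2)
  3 -> (0,3)
  4 -> (0,4)
  5 -> (1,0)
  6 -> (1,1)
  7 -> (1,2)
  8 -> (1,3)
  9 -> (1,4)
  10 -> (2,0)
  11 -> (2,1)
  12 -> (2,2)
  13 -> (2,3)
  14 -> (2,4)
  15 -> (3,0)
  16 -> (3,1)
  17 -> (3,2)
  18 -> (3,3)
  19 -> (3,4)
  20 -> (4,0)
  21 -> (4,1)
  22 -> (4,2)
  23 -> (4,3)
  24 -> (4,4)
  25 -> (5,0)
  26 -> (5,1)
  27 -> (5,2)
  28 -> (5,3)
  29 -> (5,4)
distinct pairs in image: 30 / 30 needed
  → bijection onto A×B; projections well-typed.

Answer: VALID PRODUCT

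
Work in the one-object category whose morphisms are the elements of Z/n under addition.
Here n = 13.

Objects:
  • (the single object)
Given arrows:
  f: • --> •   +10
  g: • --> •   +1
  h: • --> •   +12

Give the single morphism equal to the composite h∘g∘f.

Answer: +10

Derivation:
  0 +10≡10 +1≡11 +12≡10  (mod 13)
composite: +10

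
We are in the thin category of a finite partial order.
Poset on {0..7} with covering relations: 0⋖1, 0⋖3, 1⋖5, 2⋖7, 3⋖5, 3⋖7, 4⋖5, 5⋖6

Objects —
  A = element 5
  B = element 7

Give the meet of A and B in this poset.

Lower bounds of A=5 and B=7: {0,3}
  0 ⊑ 3
  3 ⊑ 3
glb = 3

Answer: A∧B = 3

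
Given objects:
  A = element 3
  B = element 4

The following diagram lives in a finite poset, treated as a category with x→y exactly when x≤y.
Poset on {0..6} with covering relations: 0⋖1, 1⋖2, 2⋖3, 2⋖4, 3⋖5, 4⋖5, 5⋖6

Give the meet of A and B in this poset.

Answer: A∧B = 2

Trace:
Lower bounds of A=3 and B=4: {0,1,2}
  0 ≤ 2
  1 ≤ 2
  2 ≤ 2
glb = 2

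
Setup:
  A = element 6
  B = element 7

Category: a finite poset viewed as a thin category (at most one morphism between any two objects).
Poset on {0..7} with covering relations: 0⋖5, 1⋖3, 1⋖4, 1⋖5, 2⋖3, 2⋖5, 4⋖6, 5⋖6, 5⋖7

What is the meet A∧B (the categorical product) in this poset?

Answer: A∧B = 5

Derivation:
{x : x<=A ∧ x<=B} = {0,1,2,5}  (A=6, B=7)
  0 <= 5
  1 <= 5
  2 <= 5
  5 <= 5
glb = 5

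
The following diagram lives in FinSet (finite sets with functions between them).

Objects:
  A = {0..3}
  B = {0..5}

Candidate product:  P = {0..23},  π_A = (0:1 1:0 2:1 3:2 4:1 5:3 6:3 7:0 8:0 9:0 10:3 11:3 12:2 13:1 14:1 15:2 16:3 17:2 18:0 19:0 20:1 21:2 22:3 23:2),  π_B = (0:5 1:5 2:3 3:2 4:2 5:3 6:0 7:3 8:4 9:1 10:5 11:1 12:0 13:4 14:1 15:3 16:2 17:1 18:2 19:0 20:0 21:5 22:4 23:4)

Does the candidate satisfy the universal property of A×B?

Answer: VALID PRODUCT

Work:
|A|·|B| = 4·6 = 24;  |P| = 24
Check the pairing map k ↦ (π_A(k), π_B(k)):
  0 : (1,5)
  1 : (0,5)
  2 : (1,3)
  3 : (2,2)
  4 : (1,2)
  5 : (3,3)
  6 : (3,0)
  7 : (0,3)
  8 : (0,4)
  9 : (0,1)
  10 : (3,5)
  11 : (3,1)
  12 : (2,0)
  13 : (1,4)
  14 : (1,1)
  15 : (2,3)
  16 : (3,2)
  17 : (2,1)
  18 : (0,2)
  19 : (0,0)
  20 : (1,0)
  21 : (2,5)
  22 : (3,4)
  23 : (2,4)
distinct pairs in image: 24 / 24 needed
  → bijection onto A×B; projections well-typed.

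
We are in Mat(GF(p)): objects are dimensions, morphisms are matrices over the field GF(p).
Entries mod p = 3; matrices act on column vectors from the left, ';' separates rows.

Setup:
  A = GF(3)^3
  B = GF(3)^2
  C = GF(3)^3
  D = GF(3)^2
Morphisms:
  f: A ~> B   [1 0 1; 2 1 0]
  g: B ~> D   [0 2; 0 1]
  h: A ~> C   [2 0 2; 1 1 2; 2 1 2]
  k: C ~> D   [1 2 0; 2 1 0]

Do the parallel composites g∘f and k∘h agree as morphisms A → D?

Answer: COMMUTES

Work:
Path 1 = f;g:
  e0=(1,0,0) f~>(1,2) g~>(1,2)
  e1=(0,1,0) f~>(0,1) g~>(2,1)
  e2=(0,0,1) f~>(1,0) g~>(0,0)
  ⟦path⟧₁ = [1 2 0; 2 1 0]
Path 2 = h;k:
  e0=(1,0,0) h~>(2,1,2) k~>(1,2)
  e1=(0,1,0) h~>(0,1,1) k~>(2,1)
  e2=(0,0,1) h~>(2,2,2) k~>(0,0)
  ⟦path⟧₂ = [1 2 0; 2 1 0]
Equal? YES — commutes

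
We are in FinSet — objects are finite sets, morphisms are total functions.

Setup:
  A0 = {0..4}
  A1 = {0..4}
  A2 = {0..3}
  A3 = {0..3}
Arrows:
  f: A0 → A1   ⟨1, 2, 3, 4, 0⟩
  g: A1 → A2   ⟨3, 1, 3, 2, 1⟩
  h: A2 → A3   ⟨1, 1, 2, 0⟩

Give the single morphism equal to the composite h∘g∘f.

  0 f→1 g→1 h→1
  1 f→2 g→3 h→0
  2 f→3 g→2 h→2
  3 f→4 g→1 h→1
  4 f→0 g→3 h→0
composite: ⟨1, 0, 2, 1, 0⟩

Answer: ⟨1, 0, 2, 1, 0⟩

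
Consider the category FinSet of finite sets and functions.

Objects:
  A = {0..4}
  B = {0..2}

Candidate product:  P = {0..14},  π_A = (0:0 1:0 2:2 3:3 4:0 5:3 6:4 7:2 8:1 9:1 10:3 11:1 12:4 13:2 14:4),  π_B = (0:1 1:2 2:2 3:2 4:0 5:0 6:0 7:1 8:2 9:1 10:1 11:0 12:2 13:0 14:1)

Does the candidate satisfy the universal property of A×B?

Answer: VALID PRODUCT

Work:
|A|·|B| = 5·3 = 15;  |P| = 15
Check the pairing map k ↦ (π_A(k), π_B(k)):
  0 : (0,1)
  1 : (0,2)
  2 : (2,2)
  3 : (3,2)
  4 : (0,0)
  5 : (3,0)
  6 : (4,0)
  7 : (2,1)
  8 : (1,2)
  9 : (1,1)
  10 : (3,1)
  11 : (1,0)
  12 : (4,2)
  13 : (2,0)
  14 : (4,1)
distinct pairs in image: 15 / 15 needed
  → bijection onto A×B; projections well-typed.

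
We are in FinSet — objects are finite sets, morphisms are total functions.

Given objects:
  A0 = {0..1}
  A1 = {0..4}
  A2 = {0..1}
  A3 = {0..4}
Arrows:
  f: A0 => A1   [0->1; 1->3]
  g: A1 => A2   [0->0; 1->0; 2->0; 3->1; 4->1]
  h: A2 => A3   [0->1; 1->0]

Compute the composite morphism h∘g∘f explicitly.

Answer: [0->1; 1->0]

Work:
  0 f=>1 g=>0 h=>1
  1 f=>3 g=>1 h=>0
result: [0->1; 1->0]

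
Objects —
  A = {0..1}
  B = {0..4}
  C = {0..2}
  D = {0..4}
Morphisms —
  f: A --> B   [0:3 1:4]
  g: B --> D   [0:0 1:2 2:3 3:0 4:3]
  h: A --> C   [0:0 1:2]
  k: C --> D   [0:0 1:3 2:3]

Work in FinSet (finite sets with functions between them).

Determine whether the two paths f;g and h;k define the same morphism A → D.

Answer: COMMUTES

Work:
Path 1 = f;g:
  0 f-->3 g-->0
  1 f-->4 g-->3
  composite₁ = [0:0 1:3]
Path 2 = h;k:
  0 h-->0 k-->0
  1 h-->2 k-->3
  composite₂ = [0:0 1:3]
Equal? same morphism ✓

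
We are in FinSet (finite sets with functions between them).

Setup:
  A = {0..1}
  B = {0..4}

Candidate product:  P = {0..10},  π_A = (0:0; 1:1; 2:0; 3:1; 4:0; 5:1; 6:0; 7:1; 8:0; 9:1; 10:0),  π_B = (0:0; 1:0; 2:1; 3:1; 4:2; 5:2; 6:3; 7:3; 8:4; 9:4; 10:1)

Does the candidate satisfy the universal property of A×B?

|A|·|B| = 2·5 = 10;  |P| = 11
  → cardinalities differ; no bijection possible.

Answer: NOT A VALID PRODUCT — |P|=11 ≠ |A|·|B|=10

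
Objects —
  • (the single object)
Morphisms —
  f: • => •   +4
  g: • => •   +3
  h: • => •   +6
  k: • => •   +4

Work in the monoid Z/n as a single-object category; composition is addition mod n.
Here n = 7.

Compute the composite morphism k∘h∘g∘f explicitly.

  0 +4≡4 +3≡0 +6≡6 +4≡3  (mod 7)
composite: +3

Answer: +3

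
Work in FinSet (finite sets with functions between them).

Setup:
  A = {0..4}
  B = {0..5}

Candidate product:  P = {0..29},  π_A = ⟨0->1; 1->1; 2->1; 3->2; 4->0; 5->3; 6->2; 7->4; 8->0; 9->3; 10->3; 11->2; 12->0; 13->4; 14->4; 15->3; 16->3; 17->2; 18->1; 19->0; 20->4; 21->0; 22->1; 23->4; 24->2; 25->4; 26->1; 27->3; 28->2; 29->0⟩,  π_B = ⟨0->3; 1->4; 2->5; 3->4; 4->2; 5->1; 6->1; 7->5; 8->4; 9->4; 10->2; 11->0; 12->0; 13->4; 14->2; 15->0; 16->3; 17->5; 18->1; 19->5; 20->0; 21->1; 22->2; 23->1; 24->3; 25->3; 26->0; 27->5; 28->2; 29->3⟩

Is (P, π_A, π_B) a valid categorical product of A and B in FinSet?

Answer: VALID PRODUCT

Trace:
|A|·|B| = 5·6 = 30;  |P| = 30
Check the pairing map k ↦ (π_A(k), π_B(k)):
  0 -> (1,3)
  1 -> (1,4)
  2 -> (1,5)
  3 -> (2,4)
  4 -> (0,2)
  5 -> (3,1)
  6 -> (2,1)
  7 -> (4,5)
  8 -> (0,4)
  9 -> (3,4)
  10 -> (3,2)
  11 -> (2,0)
  12 -> (0,0)
  13 -> (4,4)
  14 -> (4,2)
  15 -> (3,0)
  16 -> (3,3)
  17 -> (2,5)
  18 -> (1,1)
  19 -> (0,5)
  20 -> (4,0)
  21 -> (0,1)
  22 -> (1,2)
  23 -> (4,1)
  24 -> (2,3)
  25 -> (4,3)
  26 -> (1,0)
  27 -> (3,5)
  28 -> (2,2)
  29 -> (0,3)
distinct pairs in image: 30 / 30 needed
  → bijection onto A×B; projections well-typed.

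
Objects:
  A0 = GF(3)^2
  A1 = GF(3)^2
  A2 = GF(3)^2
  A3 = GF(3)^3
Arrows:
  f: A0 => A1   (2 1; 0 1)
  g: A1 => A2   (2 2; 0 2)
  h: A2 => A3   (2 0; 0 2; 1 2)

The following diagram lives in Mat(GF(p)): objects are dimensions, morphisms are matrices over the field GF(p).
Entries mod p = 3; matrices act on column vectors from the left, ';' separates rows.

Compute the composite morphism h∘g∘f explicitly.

Answer: (2 2; 0 1; 1 2)

Work:
  e0=[1,0] f=>[2,0] g=>[1,0] h=>[2,0,1]
  e1=[0,1] f=>[1,1] g=>[1,2] h=>[2,1,2]
result: (2 2; 0 1; 1 2)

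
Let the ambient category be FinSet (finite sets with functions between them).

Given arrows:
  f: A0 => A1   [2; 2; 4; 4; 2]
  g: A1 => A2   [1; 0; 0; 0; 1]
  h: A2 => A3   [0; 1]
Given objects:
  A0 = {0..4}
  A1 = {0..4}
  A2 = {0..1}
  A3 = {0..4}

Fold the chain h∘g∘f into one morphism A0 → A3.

  0 f=>2 g=>0 h=>0
  1 f=>2 g=>0 h=>0
  2 f=>4 g=>1 h=>1
  3 f=>4 g=>1 h=>1
  4 f=>2 g=>0 h=>0
⟦path⟧: [0; 0; 1; 1; 0]

Answer: [0; 0; 1; 1; 0]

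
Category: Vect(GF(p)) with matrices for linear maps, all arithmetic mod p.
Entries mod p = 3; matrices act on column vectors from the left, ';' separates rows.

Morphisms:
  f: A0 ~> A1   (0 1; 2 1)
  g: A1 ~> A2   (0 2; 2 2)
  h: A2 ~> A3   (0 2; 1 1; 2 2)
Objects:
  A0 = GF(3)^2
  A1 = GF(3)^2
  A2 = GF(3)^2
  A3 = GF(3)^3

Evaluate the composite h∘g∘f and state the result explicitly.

  e0=⟨1,0⟩ f~>⟨0,2⟩ g~>⟨1,1⟩ h~>⟨2,2,1⟩
  e1=⟨0,1⟩ f~>⟨1,1⟩ g~>⟨2,1⟩ h~>⟨2,0,0⟩
⟦path⟧: (2 2; 2 0; 1 0)

Answer: (2 2; 2 0; 1 0)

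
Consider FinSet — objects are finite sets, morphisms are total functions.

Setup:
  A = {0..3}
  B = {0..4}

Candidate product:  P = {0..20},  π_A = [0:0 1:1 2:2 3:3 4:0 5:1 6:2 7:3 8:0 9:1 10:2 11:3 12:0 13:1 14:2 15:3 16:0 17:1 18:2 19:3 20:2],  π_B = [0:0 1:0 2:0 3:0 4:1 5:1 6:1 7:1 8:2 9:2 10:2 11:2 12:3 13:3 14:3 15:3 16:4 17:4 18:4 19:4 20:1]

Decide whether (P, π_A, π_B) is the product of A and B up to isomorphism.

Answer: NOT A VALID PRODUCT — |P|=21 ≠ |A|·|B|=20

Derivation:
|A|·|B| = 4·5 = 20;  |P| = 21
  → cardinalities differ; no bijection possible.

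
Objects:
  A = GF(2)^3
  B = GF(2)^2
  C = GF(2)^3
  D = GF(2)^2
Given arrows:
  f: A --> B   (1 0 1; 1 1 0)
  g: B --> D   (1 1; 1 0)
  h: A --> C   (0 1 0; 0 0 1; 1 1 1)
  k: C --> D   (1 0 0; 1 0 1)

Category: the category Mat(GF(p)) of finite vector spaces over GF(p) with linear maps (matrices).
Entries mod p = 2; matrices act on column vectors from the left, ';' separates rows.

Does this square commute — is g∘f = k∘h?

Along f;g (path 1):
  e0=[1,0,0] f-->[1,1] g-->[0,1]
  e1=[0,1,0] f-->[0,1] g-->[1,0]
  e2=[0,0,1] f-->[1,0] g-->[1,1]
  result₁ = (0 1 1; 1 0 1)
Along h;k (path 2):
  e0=[1,0,0] h-->[0,0,1] k-->[0,1]
  e1=[0,1,0] h-->[1,0,1] k-->[1,0]
  e2=[0,0,1] h-->[0,1,1] k-->[0,1]
  result₂ = (0 1 0; 1 0 1)
Equal? distinct morphisms ✗

Answer: DOES NOT COMMUTE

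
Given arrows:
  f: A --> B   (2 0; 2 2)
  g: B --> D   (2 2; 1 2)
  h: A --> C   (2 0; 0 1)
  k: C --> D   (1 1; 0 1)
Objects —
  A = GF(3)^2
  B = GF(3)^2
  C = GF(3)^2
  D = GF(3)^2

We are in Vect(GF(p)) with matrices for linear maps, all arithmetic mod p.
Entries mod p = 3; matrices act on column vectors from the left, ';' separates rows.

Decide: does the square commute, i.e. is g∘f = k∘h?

Along f;g (path 1):
  e0=[1,0] f-->[2,2] g-->[2,0]
  e1=[0,1] f-->[0,2] g-->[1,1]
  result₁ = (2 1; 0 1)
Along h;k (path 2):
  e0=[1,0] h-->[2,0] k-->[2,0]
  e1=[0,1] h-->[0,1] k-->[1,1]
  result₂ = (2 1; 0 1)
Equal? same morphism ✓

Answer: COMMUTES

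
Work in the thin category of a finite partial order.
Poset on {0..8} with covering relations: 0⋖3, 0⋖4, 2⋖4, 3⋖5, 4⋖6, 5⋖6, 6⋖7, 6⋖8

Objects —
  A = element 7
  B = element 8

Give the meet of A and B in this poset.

Common predecessors of 7,8: {0,2,3,4,5,6}
  0 ≤ 6
  2 ≤ 6
  3 ≤ 6
  4 ≤ 6
  5 ≤ 6
  6 ≤ 6
glb = 6

Answer: A∧B = 6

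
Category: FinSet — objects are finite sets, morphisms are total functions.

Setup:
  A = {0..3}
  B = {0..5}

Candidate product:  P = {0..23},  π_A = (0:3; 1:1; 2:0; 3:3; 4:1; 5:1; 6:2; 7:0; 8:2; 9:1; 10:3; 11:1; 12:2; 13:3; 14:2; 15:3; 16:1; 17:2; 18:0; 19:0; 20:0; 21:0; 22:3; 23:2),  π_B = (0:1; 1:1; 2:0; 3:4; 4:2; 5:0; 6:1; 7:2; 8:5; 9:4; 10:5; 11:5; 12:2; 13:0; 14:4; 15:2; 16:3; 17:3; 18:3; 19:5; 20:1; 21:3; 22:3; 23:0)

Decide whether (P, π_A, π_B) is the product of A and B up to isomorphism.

Answer: NOT A VALID PRODUCT — duplicate pair at indices 18,21

Trace:
|A|·|B| = 4·6 = 24;  |P| = 24
Check the pairing map k ↦ (π_A(k), π_B(k)):
  0 : (3,1)
  1 : (1,1)
  2 : (0,0)
  3 : (3,4)
  4 : (1,2)
  5 : (1,0)
  6 : (2,1)
  7 : (0,2)
  8 : (2,5)
  9 : (1,4)
  10 : (3,5)
  11 : (1,5)
  12 : (2,2)
  13 : (3,0)
  14 : (2,4)
  15 : (3,2)
  16 : (1,3)
  17 : (2,3)
  18 : (0,3)
  19 : (0,5)
  20 : (0,1)
  21 : (0,3)  ✗ repeats pair of k=18
  22 : (3,3)
  23 : (2,0)
distinct pairs in image: 23 / 24 needed
  → (0,3) hit at k=18 and k=21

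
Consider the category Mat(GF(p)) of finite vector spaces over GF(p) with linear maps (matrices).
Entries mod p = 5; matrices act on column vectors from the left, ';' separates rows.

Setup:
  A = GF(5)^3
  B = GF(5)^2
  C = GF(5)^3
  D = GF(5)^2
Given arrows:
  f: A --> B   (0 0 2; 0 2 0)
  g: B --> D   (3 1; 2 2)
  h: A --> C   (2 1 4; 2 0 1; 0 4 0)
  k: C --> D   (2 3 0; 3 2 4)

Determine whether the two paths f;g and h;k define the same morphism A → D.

1) trace f;g:
  e0=[1,0,0] f-->[0,0] g-->[0,0]
  e1=[0,1,0] f-->[0,2] g-->[2,4]
  e2=[0,0,1] f-->[2,0] g-->[1,4]
  result₁ = (0 2 1; 0 4 4)
2) trace h;k:
  e0=[1,0,0] h-->[2,2,0] k-->[0,0]
  e1=[0,1,0] h-->[1,0,4] k-->[2,4]
  e2=[0,0,1] h-->[4,1,0] k-->[1,4]
  result₂ = (0 2 1; 0 4 4)
Equal? YES — commutes

Answer: COMMUTES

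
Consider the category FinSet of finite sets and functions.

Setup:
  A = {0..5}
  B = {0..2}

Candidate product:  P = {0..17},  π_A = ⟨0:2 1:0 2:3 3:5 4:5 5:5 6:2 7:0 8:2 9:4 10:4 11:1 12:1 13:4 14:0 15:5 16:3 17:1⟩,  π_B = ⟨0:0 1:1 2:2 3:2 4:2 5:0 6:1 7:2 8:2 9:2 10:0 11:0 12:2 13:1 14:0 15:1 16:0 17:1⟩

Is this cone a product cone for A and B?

Answer: NOT A VALID PRODUCT — duplicate pair at indices 3,4

Work:
|A|·|B| = 6·3 = 18;  |P| = 18
Check the pairing map k ↦ (π_A(k), π_B(k)):
  0 : (2,0)
  1 : (0,1)
  2 : (3,2)
  3 : (5,2)
  4 : (5,2)  ✗ repeats pair of k=3
  5 : (5,0)
  6 : (2,1)
  7 : (0,2)
  8 : (2,2)
  9 : (4,2)
  10 : (4,0)
  11 : (1,0)
  12 : (1,2)
  13 : (4,1)
  14 : (0,0)
  15 : (5,1)
  16 : (3,0)
  17 : (1,1)
distinct pairs in image: 17 / 18 needed
  → (5,2) hit at k=3 and k=4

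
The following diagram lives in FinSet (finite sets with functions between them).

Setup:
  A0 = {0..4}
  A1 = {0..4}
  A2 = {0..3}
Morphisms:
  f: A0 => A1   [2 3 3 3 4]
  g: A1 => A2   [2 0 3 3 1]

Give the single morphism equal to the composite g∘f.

  0 f=>2 g=>3
  1 f=>3 g=>3
  2 f=>3 g=>3
  3 f=>3 g=>3
  4 f=>4 g=>1
composite: [3 3 3 3 1]

Answer: [3 3 3 3 1]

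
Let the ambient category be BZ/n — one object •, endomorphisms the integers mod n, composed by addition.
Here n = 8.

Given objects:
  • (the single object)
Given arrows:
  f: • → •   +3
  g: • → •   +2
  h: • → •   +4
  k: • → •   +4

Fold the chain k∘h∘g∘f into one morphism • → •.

  0 +3≡3 +2≡5 +4≡1 +4≡5  (mod 8)
⟦path⟧: +5

Answer: +5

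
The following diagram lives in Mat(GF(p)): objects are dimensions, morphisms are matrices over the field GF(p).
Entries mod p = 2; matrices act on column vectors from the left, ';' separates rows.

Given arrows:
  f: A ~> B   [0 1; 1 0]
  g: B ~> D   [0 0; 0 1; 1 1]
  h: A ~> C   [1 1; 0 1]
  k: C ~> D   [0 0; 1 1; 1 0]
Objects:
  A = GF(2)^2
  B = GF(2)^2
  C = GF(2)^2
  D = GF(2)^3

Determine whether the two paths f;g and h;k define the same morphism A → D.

Answer: COMMUTES

Work:
1) trace f;g:
  e0=(1,0) f~>(0,1) g~>(0,1,1)
  e1=(0,1) f~>(1,0) g~>(0,0,1)
  composite₁ = [0 0; 1 0; 1 1]
2) trace h;k:
  e0=(1,0) h~>(1,0) k~>(0,1,1)
  e1=(0,1) h~>(1,1) k~>(0,0,1)
  composite₂ = [0 0; 1 0; 1 1]
Equal? YES — commutes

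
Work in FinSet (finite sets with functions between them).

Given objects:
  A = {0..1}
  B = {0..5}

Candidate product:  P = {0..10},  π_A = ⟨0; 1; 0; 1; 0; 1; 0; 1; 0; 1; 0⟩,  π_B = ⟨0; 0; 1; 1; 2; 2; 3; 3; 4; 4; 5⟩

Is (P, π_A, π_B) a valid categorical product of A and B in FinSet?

|A|·|B| = 2·6 = 12;  |P| = 11
  → cardinalities differ; no bijection possible.

Answer: NOT A VALID PRODUCT — |P|=11 ≠ |A|·|B|=12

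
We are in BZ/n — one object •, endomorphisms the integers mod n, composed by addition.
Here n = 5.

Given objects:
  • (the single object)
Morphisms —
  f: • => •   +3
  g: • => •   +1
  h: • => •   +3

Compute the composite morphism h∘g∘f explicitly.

Answer: +2

Trace:
  0 +3≡3 +1≡4 +3≡2  (mod 5)
⟦path⟧: +2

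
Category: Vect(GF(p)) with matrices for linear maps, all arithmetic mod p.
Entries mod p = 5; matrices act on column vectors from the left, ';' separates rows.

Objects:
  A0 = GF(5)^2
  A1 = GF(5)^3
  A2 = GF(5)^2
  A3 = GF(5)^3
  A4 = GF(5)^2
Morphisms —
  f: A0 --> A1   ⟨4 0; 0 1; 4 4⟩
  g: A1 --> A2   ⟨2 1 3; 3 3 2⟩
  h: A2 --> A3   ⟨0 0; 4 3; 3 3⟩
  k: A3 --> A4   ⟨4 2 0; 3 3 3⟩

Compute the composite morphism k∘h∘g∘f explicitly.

  e0=⟨1,0⟩ f-->⟨4,0,4⟩ g-->⟨0,0⟩ h-->⟨0,0,0⟩ k-->⟨0,0⟩
  e1=⟨0,1⟩ f-->⟨0,1,4⟩ g-->⟨3,1⟩ h-->⟨0,0,2⟩ k-->⟨0,1⟩
⟦path⟧: ⟨0 0; 0 1⟩

Answer: ⟨0 0; 0 1⟩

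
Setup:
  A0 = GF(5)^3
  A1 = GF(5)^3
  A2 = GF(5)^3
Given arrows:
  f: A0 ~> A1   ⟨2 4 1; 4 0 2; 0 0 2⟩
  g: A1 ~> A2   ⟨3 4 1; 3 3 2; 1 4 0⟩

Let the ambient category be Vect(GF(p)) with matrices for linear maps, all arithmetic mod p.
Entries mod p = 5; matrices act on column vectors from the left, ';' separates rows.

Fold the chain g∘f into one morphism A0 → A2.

  e0=⟨1,0,0⟩ f~>⟨2,4,0⟩ g~>⟨2,3,3⟩
  e1=⟨0,1,0⟩ f~>⟨4,0,0⟩ g~>⟨2,2,4⟩
  e2=⟨0,0,1⟩ f~>⟨1,2,2⟩ g~>⟨3,3,4⟩
result: ⟨2 2 3; 3 2 3; 3 4 4⟩

Answer: ⟨2 2 3; 3 2 3; 3 4 4⟩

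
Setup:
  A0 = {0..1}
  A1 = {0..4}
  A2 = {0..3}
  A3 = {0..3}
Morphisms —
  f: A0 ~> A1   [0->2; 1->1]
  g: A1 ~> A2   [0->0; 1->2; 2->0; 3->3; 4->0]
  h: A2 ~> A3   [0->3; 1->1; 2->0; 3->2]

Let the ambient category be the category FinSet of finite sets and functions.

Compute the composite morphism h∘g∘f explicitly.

  0 f~>2 g~>0 h~>3
  1 f~>1 g~>2 h~>0
result: [0->3; 1->0]

Answer: [0->3; 1->0]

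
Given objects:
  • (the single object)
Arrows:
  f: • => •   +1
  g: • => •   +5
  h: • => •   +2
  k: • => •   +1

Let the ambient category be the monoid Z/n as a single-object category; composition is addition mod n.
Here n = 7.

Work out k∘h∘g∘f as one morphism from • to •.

  0 +1≡1 +5≡6 +2≡1 +1≡2  (mod 7)
result: +2

Answer: +2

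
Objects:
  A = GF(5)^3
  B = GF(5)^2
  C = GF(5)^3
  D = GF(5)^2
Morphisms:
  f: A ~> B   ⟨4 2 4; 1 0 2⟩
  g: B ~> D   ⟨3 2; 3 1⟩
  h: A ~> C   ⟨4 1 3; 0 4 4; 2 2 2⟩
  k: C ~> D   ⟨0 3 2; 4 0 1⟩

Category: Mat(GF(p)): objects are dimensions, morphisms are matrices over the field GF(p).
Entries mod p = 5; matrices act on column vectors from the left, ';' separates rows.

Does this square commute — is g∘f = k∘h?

Along f;g (path 1):
  e0=(1,0,0) f~>(4,1) g~>(4,3)
  e1=(0,1,0) f~>(2,0) g~>(1,1)
  e2=(0,0,1) f~>(4,2) g~>(1,4)
  result₁ = ⟨4 1 1; 3 1 4⟩
Along h;k (path 2):
  e0=(1,0,0) h~>(4,0,2) k~>(4,3)
  e1=(0,1,0) h~>(1,4,2) k~>(1,1)
  e2=(0,0,1) h~>(3,4,2) k~>(1,4)
  result₂ = ⟨4 1 1; 3 1 4⟩
Equal? YES — commutes

Answer: COMMUTES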